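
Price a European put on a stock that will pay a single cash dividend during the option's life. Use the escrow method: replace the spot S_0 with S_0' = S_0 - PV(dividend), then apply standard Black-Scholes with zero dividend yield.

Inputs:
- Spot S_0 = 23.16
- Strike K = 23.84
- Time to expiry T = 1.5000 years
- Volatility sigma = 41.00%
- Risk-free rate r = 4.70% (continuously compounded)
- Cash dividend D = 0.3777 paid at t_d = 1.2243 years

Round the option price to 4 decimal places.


Answer: Price = 4.1752

Derivation:
PV(D) = D * exp(-r * t_d) = 0.3777 * 0.94408214 = 0.35657983
S_0' = S_0 - PV(D) = 23.1600 - 0.35657983 = 22.80342017
d1 = (ln(S_0'/K) + (r + sigma^2/2)*T) / (sigma*sqrt(T)) = 0.30294152
d2 = d1 - sigma*sqrt(T) = -0.19920388
exp(-rT) = 0.93192774
N(-d1) = 0.38096721; N(-d2) = 0.57894837
P = K * exp(-rT) * N(-d2) - S_0' * N(-d1) = 23.8400 * 0.93192774 * 0.57894837 - 22.80342017 * 0.38096721 = 4.1752


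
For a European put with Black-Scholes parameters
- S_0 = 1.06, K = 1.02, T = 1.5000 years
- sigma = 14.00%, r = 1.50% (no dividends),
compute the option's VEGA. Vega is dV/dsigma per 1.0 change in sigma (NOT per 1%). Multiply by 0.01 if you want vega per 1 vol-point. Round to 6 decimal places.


Answer: Vega = 0.469866

Derivation:
d1 = 0.4412947113; d2 = 0.2698304293
phi(d1) = 0.3619283394; exp(-qT) = 1.0000000000; exp(-rT) = 0.9777512372
Vega = S * exp(-qT) * phi(d1) * sqrt(T) = 1.0600 * 1.0000000000 * 0.3619283394 * 1.2247448714 = 0.469866


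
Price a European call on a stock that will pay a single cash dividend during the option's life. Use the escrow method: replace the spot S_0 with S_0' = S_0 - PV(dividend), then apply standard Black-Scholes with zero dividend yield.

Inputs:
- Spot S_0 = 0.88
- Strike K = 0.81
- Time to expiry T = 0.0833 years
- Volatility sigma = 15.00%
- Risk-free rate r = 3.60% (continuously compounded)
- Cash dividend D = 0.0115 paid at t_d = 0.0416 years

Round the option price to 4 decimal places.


Answer: Price = 0.0616

Derivation:
PV(D) = D * exp(-r * t_d) = 0.0115 * 0.99850352 = 0.01148279
S_0' = S_0 - PV(D) = 0.8800 - 0.01148279 = 0.86851721
d1 = (ln(S_0'/K) + (r + sigma^2/2)*T) / (sigma*sqrt(T)) = 1.70211682
d2 = d1 - sigma*sqrt(T) = 1.65882421
exp(-rT) = 0.99700569
N(d1) = 0.95563326; N(d2) = 0.95142439
C = S_0' * N(d1) - K * exp(-rT) * N(d2) = 0.86851721 * 0.95563326 - 0.8100 * 0.99700569 * 0.95142439 = 0.0616


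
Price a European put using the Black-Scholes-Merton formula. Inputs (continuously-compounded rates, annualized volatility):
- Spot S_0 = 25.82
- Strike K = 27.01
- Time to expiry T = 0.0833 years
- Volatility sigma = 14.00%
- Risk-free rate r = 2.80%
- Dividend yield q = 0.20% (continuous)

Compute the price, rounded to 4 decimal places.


d1 = (ln(S/K) + (r - q + 0.5*sigma^2) * T) / (sigma * sqrt(T)) = -1.04131043
d2 = d1 - sigma * sqrt(T) = -1.08171687
exp(-rT) = 0.99767032; exp(-qT) = 0.99983341
P = K * exp(-rT) * N(-d2) - S_0 * exp(-qT) * N(-d1)
N(-d1) = 0.85113425; N(-d2) = 0.86031082
P = 27.0100 * 0.99767032 * 0.86031082 - 25.8200 * 0.99983341 * 0.85113425 = 1.2102

Answer: Price = 1.2102


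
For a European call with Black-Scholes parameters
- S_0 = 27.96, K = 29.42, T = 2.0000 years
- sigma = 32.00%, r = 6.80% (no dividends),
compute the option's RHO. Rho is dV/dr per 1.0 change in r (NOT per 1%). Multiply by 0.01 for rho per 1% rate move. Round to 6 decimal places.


Answer: Rho = 24.895981

Derivation:
d1 = 0.4143208264; d2 = -0.0382275136
phi(d1) = 0.3661290519; exp(-qT) = 1.0000000000; exp(-rT) = 0.8728426325
N(d2) = 0.4847531421
Rho = K*T*exp(-rT)*N(d2) = 29.4200 * 2.0000 * 0.8728426325 * 0.4847531421 = 24.895981


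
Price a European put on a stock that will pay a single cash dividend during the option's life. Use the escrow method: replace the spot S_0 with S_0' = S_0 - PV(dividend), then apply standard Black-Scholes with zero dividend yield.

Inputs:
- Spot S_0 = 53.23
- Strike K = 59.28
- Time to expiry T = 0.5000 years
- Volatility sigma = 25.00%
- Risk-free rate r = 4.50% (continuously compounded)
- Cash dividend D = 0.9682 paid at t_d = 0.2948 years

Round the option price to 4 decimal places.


PV(D) = D * exp(-r * t_d) = 0.9682 * 0.98682161 = 0.95544068
S_0' = S_0 - PV(D) = 53.2300 - 0.95544068 = 52.27455932
d1 = (ln(S_0'/K) + (r + sigma^2/2)*T) / (sigma*sqrt(T)) = -0.49575067
d2 = d1 - sigma*sqrt(T) = -0.67252737
exp(-rT) = 0.97775124
N(-d1) = 0.68996483; N(-d2) = 0.74937599
P = K * exp(-rT) * N(-d2) - S_0' * N(-d1) = 59.2800 * 0.97775124 * 0.74937599 - 52.27455932 * 0.68996483 = 7.3670

Answer: Price = 7.3670


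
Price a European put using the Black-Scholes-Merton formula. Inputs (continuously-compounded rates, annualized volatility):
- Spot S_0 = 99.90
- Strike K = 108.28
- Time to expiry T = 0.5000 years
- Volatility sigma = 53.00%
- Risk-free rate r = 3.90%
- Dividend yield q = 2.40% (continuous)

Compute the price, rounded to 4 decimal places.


Answer: Price = 19.2531

Derivation:
d1 = (ln(S/K) + (r - q + 0.5*sigma^2) * T) / (sigma * sqrt(T)) = -0.00754010
d2 = d1 - sigma * sqrt(T) = -0.38230670
exp(-rT) = 0.98068890; exp(-qT) = 0.98807171
P = K * exp(-rT) * N(-d2) - S_0 * exp(-qT) * N(-d1)
N(-d1) = 0.50300804; N(-d2) = 0.64888306
P = 108.2800 * 0.98068890 * 0.64888306 - 99.9000 * 0.98807171 * 0.50300804 = 19.2531


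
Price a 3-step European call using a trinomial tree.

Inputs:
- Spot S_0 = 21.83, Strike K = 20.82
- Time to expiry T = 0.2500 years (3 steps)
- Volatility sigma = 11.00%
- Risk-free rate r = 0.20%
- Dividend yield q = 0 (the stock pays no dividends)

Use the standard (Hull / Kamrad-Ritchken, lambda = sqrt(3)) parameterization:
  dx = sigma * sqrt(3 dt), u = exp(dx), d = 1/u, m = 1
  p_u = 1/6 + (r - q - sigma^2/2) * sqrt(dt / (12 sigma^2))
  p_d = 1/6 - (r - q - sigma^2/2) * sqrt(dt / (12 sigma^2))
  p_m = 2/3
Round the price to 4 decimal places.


dt = T/N = 0.083333; dx = sigma*sqrt(3*dt) = 0.055000
u = exp(dx) = 1.056541; d = 1/u = 0.946485
p_u = 0.163598, p_m = 0.666667, p_d = 0.169735
Discount per step: exp(-r*dt) = 0.999833
Stock lattice S(k, j) with j the centered position index:
  k=0: S(0,+0) = 21.8300
  k=1: S(1,-1) = 20.6618; S(1,+0) = 21.8300; S(1,+1) = 23.0643
  k=2: S(2,-2) = 19.5561; S(2,-1) = 20.6618; S(2,+0) = 21.8300; S(2,+1) = 23.0643; S(2,+2) = 24.3684
  k=3: S(3,-3) = 18.5095; S(3,-2) = 19.5561; S(3,-1) = 20.6618; S(3,+0) = 21.8300; S(3,+1) = 23.0643; S(3,+2) = 24.3684; S(3,+3) = 25.7462
Terminal payoffs V(N, j) = max(S_T - K, 0):
  V(3,-3) = 0.000000; V(3,-2) = 0.000000; V(3,-1) = 0.000000; V(3,+0) = 1.010000; V(3,+1) = 2.244282; V(3,+2) = 3.548350; V(3,+3) = 4.926152
Backward induction: V(k, j) = exp(-r*dt) * [p_u * V(k+1, j+1) + p_m * V(k+1, j) + p_d * V(k+1, j-1)]
  V(2,-2) = exp(-r*dt) * [p_u*0.000000 + p_m*0.000000 + p_d*0.000000] = 0.000000
  V(2,-1) = exp(-r*dt) * [p_u*1.010000 + p_m*0.000000 + p_d*0.000000] = 0.165207
  V(2,+0) = exp(-r*dt) * [p_u*2.244282 + p_m*1.010000 + p_d*0.000000] = 1.040321
  V(2,+1) = exp(-r*dt) * [p_u*3.548350 + p_m*2.244282 + p_d*1.010000] = 2.247750
  V(2,+2) = exp(-r*dt) * [p_u*4.926152 + p_m*3.548350 + p_d*2.244282] = 3.551819
  V(1,-1) = exp(-r*dt) * [p_u*1.040321 + p_m*0.165207 + p_d*0.000000] = 0.280286
  V(1,+0) = exp(-r*dt) * [p_u*2.247750 + p_m*1.040321 + p_d*0.165207] = 1.089136
  V(1,+1) = exp(-r*dt) * [p_u*3.551819 + p_m*2.247750 + p_d*1.040321] = 2.255775
  V(0,+0) = exp(-r*dt) * [p_u*2.255775 + p_m*1.089136 + p_d*0.280286] = 1.142516

Answer: Price = V(0,0) = 1.1425


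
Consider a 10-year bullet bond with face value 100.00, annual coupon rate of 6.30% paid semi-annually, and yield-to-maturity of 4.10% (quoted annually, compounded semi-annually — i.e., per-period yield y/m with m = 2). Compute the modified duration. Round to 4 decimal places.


Answer: Modified duration = 7.6321

Derivation:
Coupon per period c = face * coupon_rate / m = 3.150000
Periods per year m = 2; per-period yield y/m = 0.020500
Number of cashflows N = 20
Cashflows (t years, CF_t, discount factor 1/(1+y/m)^(m*t), PV):
  t = 0.5000: CF_t = 3.150000, DF = 0.979912, PV = 3.086722
  t = 1.0000: CF_t = 3.150000, DF = 0.960227, PV = 3.024716
  t = 1.5000: CF_t = 3.150000, DF = 0.940938, PV = 2.963954
  t = 2.0000: CF_t = 3.150000, DF = 0.922036, PV = 2.904414
  t = 2.5000: CF_t = 3.150000, DF = 0.903514, PV = 2.846070
  t = 3.0000: CF_t = 3.150000, DF = 0.885364, PV = 2.788897
  t = 3.5000: CF_t = 3.150000, DF = 0.867579, PV = 2.732873
  t = 4.0000: CF_t = 3.150000, DF = 0.850151, PV = 2.677975
  t = 4.5000: CF_t = 3.150000, DF = 0.833073, PV = 2.624179
  t = 5.0000: CF_t = 3.150000, DF = 0.816338, PV = 2.571464
  t = 5.5000: CF_t = 3.150000, DF = 0.799939, PV = 2.519808
  t = 6.0000: CF_t = 3.150000, DF = 0.783870, PV = 2.469190
  t = 6.5000: CF_t = 3.150000, DF = 0.768123, PV = 2.419588
  t = 7.0000: CF_t = 3.150000, DF = 0.752693, PV = 2.370983
  t = 7.5000: CF_t = 3.150000, DF = 0.737573, PV = 2.323354
  t = 8.0000: CF_t = 3.150000, DF = 0.722756, PV = 2.276682
  t = 8.5000: CF_t = 3.150000, DF = 0.708237, PV = 2.230948
  t = 9.0000: CF_t = 3.150000, DF = 0.694010, PV = 2.186132
  t = 9.5000: CF_t = 3.150000, DF = 0.680069, PV = 2.142217
  t = 10.0000: CF_t = 103.150000, DF = 0.666407, PV = 68.739925
Price P = sum_t PV_t = 117.900090
First compute Macaulay numerator sum_t t * PV_t:
  t * PV_t at t = 0.5000: 1.543361
  t * PV_t at t = 1.0000: 3.024716
  t * PV_t at t = 1.5000: 4.445932
  t * PV_t at t = 2.0000: 5.808828
  t * PV_t at t = 2.5000: 7.115174
  t * PV_t at t = 3.0000: 8.366691
  t * PV_t at t = 3.5000: 9.565056
  t * PV_t at t = 4.0000: 10.711899
  t * PV_t at t = 4.5000: 11.808806
  t * PV_t at t = 5.0000: 12.857320
  t * PV_t at t = 5.5000: 13.858944
  t * PV_t at t = 6.0000: 14.815138
  t * PV_t at t = 6.5000: 15.727323
  t * PV_t at t = 7.0000: 16.596881
  t * PV_t at t = 7.5000: 17.425156
  t * PV_t at t = 8.0000: 18.213457
  t * PV_t at t = 8.5000: 18.963056
  t * PV_t at t = 9.0000: 19.675188
  t * PV_t at t = 9.5000: 20.351058
  t * PV_t at t = 10.0000: 687.399246
Macaulay duration D = 918.273230 / 117.900090 = 7.788571
Modified duration = D / (1 + y/m) = 7.788571 / (1 + 0.020500) = 7.632113


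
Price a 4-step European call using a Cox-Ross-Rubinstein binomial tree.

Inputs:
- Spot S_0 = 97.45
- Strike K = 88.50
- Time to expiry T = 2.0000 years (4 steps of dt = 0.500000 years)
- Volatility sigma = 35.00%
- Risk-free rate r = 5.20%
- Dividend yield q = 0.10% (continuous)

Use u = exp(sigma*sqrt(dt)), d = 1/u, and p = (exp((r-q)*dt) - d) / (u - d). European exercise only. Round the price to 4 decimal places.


Answer: Price = V(0,0) = 27.4976

Derivation:
dt = T/N = 0.500000
u = exp(sigma*sqrt(dt)) = 1.280803; d = 1/u = 0.780760
p = (exp((r-q)*dt) - d) / (u - d) = 0.490093
Discount per step: exp(-r*dt) = 0.974335
Stock lattice S(k, i) with i counting down-moves:
  k=0: S(0,0) = 97.4500
  k=1: S(1,0) = 124.8143; S(1,1) = 76.0851
  k=2: S(2,0) = 159.8625; S(2,1) = 97.4500; S(2,2) = 59.4042
  k=3: S(3,0) = 204.7524; S(3,1) = 124.8143; S(3,2) = 76.0851; S(3,3) = 46.3804
  k=4: S(4,0) = 262.2476; S(4,1) = 159.8625; S(4,2) = 97.4500; S(4,3) = 59.4042; S(4,4) = 36.2120
Terminal payoffs V(N, i) = max(S_T - K, 0):
  V(4,0) = 173.747554; V(4,1) = 71.362516; V(4,2) = 8.950000; V(4,3) = 0.000000; V(4,4) = 0.000000
Backward induction: V(k, i) = exp(-r*dt) * [p * V(k+1, i) + (1-p) * V(k+1, i+1)].
  V(3,0) = exp(-r*dt) * [p*173.747554 + (1-p)*71.362516] = 118.421415
  V(3,1) = exp(-r*dt) * [p*71.362516 + (1-p)*8.950000] = 38.523224
  V(3,2) = exp(-r*dt) * [p*8.950000 + (1-p)*0.000000] = 4.273761
  V(3,3) = exp(-r*dt) * [p*0.000000 + (1-p)*0.000000] = 0.000000
  V(2,0) = exp(-r*dt) * [p*118.421415 + (1-p)*38.523224] = 75.687129
  V(2,1) = exp(-r*dt) * [p*38.523224 + (1-p)*4.273761] = 20.518714
  V(2,2) = exp(-r*dt) * [p*4.273761 + (1-p)*0.000000] = 2.040786
  V(1,0) = exp(-r*dt) * [p*75.687129 + (1-p)*20.518714] = 46.335860
  V(1,1) = exp(-r*dt) * [p*20.518714 + (1-p)*2.040786] = 10.811901
  V(0,0) = exp(-r*dt) * [p*46.335860 + (1-p)*10.811901] = 27.497644


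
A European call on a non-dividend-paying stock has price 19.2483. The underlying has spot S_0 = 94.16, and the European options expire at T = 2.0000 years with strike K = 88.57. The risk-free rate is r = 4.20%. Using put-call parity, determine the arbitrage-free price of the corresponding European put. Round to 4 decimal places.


Answer: Put price = 6.5223

Derivation:
Put-call parity: C - P = S_0 * exp(-qT) - K * exp(-rT).
S_0 * exp(-qT) = 94.1600 * 1.00000000 = 94.16000000
K * exp(-rT) = 88.5700 * 0.91943126 = 81.43402635
P = C - S*exp(-qT) + K*exp(-rT)
P = 19.2483 - 94.16000000 + 81.43402635 = 6.5223


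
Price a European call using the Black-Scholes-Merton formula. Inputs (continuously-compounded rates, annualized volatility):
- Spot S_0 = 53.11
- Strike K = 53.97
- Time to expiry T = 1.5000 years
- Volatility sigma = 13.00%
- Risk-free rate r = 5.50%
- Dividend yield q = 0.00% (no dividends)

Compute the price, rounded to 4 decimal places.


Answer: Price = 5.2477

Derivation:
d1 = (ln(S/K) + (r - q + 0.5*sigma^2) * T) / (sigma * sqrt(T)) = 0.49688149
d2 = d1 - sigma * sqrt(T) = 0.33766466
exp(-rT) = 0.92081144; exp(-qT) = 1.00000000
C = S_0 * exp(-qT) * N(d1) - K * exp(-rT) * N(d2)
N(d1) = 0.69036369; N(d2) = 0.63219205
C = 53.1100 * 1.00000000 * 0.69036369 - 53.9700 * 0.92081144 * 0.63219205 = 5.2477


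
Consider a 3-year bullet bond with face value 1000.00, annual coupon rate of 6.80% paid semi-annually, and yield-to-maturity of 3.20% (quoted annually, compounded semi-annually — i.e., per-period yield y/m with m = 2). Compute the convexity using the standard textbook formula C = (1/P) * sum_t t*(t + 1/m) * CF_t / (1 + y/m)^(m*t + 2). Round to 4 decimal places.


Answer: Convexity = 9.1665

Derivation:
Coupon per period c = face * coupon_rate / m = 34.000000
Periods per year m = 2; per-period yield y/m = 0.016000
Number of cashflows N = 6
Cashflows (t years, CF_t, discount factor 1/(1+y/m)^(m*t), PV):
  t = 0.5000: CF_t = 34.000000, DF = 0.984252, PV = 33.464567
  t = 1.0000: CF_t = 34.000000, DF = 0.968752, PV = 32.937566
  t = 1.5000: CF_t = 34.000000, DF = 0.953496, PV = 32.418864
  t = 2.0000: CF_t = 34.000000, DF = 0.938480, PV = 31.908331
  t = 2.5000: CF_t = 34.000000, DF = 0.923701, PV = 31.405837
  t = 3.0000: CF_t = 1034.000000, DF = 0.909155, PV = 940.065882
Price P = sum_t PV_t = 1102.201047
Convexity numerator sum_t t*(t + 1/m) * CF_t / (1+y/m)^(m*t + 2):
  t = 0.5000: term = 16.209432
  t = 1.0000: term = 47.862496
  t = 1.5000: term = 94.217512
  t = 2.0000: term = 154.556286
  t = 2.5000: term = 228.183493
  t = 3.0000: term = 9562.251769
Convexity = (1/P) * sum = 10103.280989 / 1102.201047 = 9.166459


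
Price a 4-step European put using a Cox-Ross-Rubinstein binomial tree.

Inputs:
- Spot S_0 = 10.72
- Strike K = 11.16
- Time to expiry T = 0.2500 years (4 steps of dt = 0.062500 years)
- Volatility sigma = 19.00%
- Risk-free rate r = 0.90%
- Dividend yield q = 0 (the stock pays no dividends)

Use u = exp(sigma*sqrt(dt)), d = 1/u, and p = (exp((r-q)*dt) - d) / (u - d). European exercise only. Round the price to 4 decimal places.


dt = T/N = 0.062500
u = exp(sigma*sqrt(dt)) = 1.048646; d = 1/u = 0.953610
p = (exp((r-q)*dt) - d) / (u - d) = 0.494048
Discount per step: exp(-r*dt) = 0.999438
Stock lattice S(k, i) with i counting down-moves:
  k=0: S(0,0) = 10.7200
  k=1: S(1,0) = 11.2415; S(1,1) = 10.2227
  k=2: S(2,0) = 11.7883; S(2,1) = 10.7200; S(2,2) = 9.7485
  k=3: S(3,0) = 12.3618; S(3,1) = 11.2415; S(3,2) = 10.2227; S(3,3) = 9.2963
  k=4: S(4,0) = 12.9632; S(4,1) = 11.7883; S(4,2) = 10.7200; S(4,3) = 9.7485; S(4,4) = 8.8650
Terminal payoffs V(N, i) = max(K - S_T, 0):
  V(4,0) = 0.000000; V(4,1) = 0.000000; V(4,2) = 0.440000; V(4,3) = 1.411522; V(4,4) = 2.294998
Backward induction: V(k, i) = exp(-r*dt) * [p * V(k+1, i) + (1-p) * V(k+1, i+1)].
  V(3,0) = exp(-r*dt) * [p*0.000000 + (1-p)*0.000000] = 0.000000
  V(3,1) = exp(-r*dt) * [p*0.000000 + (1-p)*0.440000] = 0.222494
  V(3,2) = exp(-r*dt) * [p*0.440000 + (1-p)*1.411522] = 0.931020
  V(3,3) = exp(-r*dt) * [p*1.411522 + (1-p)*2.294998] = 1.857474
  V(2,0) = exp(-r*dt) * [p*0.000000 + (1-p)*0.222494] = 0.112508
  V(2,1) = exp(-r*dt) * [p*0.222494 + (1-p)*0.931020] = 0.580648
  V(2,2) = exp(-r*dt) * [p*0.931020 + (1-p)*1.857474] = 1.398974
  V(1,0) = exp(-r*dt) * [p*0.112508 + (1-p)*0.580648] = 0.349168
  V(1,1) = exp(-r*dt) * [p*0.580648 + (1-p)*1.398974] = 0.994122
  V(0,0) = exp(-r*dt) * [p*0.349168 + (1-p)*0.994122] = 0.675104

Answer: Price = V(0,0) = 0.6751


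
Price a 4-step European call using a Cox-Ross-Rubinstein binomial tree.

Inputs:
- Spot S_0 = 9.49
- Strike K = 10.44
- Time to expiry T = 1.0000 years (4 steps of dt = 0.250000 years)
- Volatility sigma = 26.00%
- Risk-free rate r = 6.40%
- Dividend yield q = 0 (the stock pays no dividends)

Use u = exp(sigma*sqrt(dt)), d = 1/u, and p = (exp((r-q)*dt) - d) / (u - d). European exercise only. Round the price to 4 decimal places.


Answer: Price = V(0,0) = 0.8963

Derivation:
dt = T/N = 0.250000
u = exp(sigma*sqrt(dt)) = 1.138828; d = 1/u = 0.878095
p = (exp((r-q)*dt) - d) / (u - d) = 0.529405
Discount per step: exp(-r*dt) = 0.984127
Stock lattice S(k, i) with i counting down-moves:
  k=0: S(0,0) = 9.4900
  k=1: S(1,0) = 10.8075; S(1,1) = 8.3331
  k=2: S(2,0) = 12.3079; S(2,1) = 9.4900; S(2,2) = 7.3173
  k=3: S(3,0) = 14.0165; S(3,1) = 10.8075; S(3,2) = 8.3331; S(3,3) = 6.4253
  k=4: S(4,0) = 15.9624; S(4,1) = 12.3079; S(4,2) = 9.4900; S(4,3) = 7.3173; S(4,4) = 5.6420
Terminal payoffs V(N, i) = max(S_T - K, 0):
  V(4,0) = 5.522442; V(4,1) = 1.867867; V(4,2) = 0.000000; V(4,3) = 0.000000; V(4,4) = 0.000000
Backward induction: V(k, i) = exp(-r*dt) * [p * V(k+1, i) + (1-p) * V(k+1, i+1)].
  V(3,0) = exp(-r*dt) * [p*5.522442 + (1-p)*1.867867] = 3.742259
  V(3,1) = exp(-r*dt) * [p*1.867867 + (1-p)*0.000000] = 0.973162
  V(3,2) = exp(-r*dt) * [p*0.000000 + (1-p)*0.000000] = 0.000000
  V(3,3) = exp(-r*dt) * [p*0.000000 + (1-p)*0.000000] = 0.000000
  V(2,0) = exp(-r*dt) * [p*3.742259 + (1-p)*0.973162] = 2.400419
  V(2,1) = exp(-r*dt) * [p*0.973162 + (1-p)*0.000000] = 0.507019
  V(2,2) = exp(-r*dt) * [p*0.000000 + (1-p)*0.000000] = 0.000000
  V(1,0) = exp(-r*dt) * [p*2.400419 + (1-p)*0.507019] = 1.485436
  V(1,1) = exp(-r*dt) * [p*0.507019 + (1-p)*0.000000] = 0.264158
  V(0,0) = exp(-r*dt) * [p*1.485436 + (1-p)*0.264158] = 0.896253


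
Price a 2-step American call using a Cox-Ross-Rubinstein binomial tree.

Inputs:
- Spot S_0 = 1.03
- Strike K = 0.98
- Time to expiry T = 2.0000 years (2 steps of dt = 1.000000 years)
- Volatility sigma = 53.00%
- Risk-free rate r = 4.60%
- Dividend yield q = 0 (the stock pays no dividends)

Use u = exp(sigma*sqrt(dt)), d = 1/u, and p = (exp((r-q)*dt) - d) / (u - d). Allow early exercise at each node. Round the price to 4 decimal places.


Answer: Price = V(0,0) = 0.3320

Derivation:
dt = T/N = 1.000000
u = exp(sigma*sqrt(dt)) = 1.698932; d = 1/u = 0.588605
p = (exp((r-q)*dt) - d) / (u - d) = 0.412914
Discount per step: exp(-r*dt) = 0.955042
Stock lattice S(k, i) with i counting down-moves:
  k=0: S(0,0) = 1.0300
  k=1: S(1,0) = 1.7499; S(1,1) = 0.6063
  k=2: S(2,0) = 2.9730; S(2,1) = 1.0300; S(2,2) = 0.3568
Terminal payoffs V(N, i) = max(S_T - K, 0):
  V(2,0) = 1.992962; V(2,1) = 0.050000; V(2,2) = 0.000000
Backward induction: V(k, i) = exp(-r*dt) * [p * V(k+1, i) + (1-p) * V(k+1, i+1)]; then take max(V_cont, immediate exercise) for American.
  V(1,0) = exp(-r*dt) * [p*1.992962 + (1-p)*0.050000] = 0.813959; exercise = 0.769900; V(1,0) = max -> 0.813959
  V(1,1) = exp(-r*dt) * [p*0.050000 + (1-p)*0.000000] = 0.019717; exercise = 0.000000; V(1,1) = max -> 0.019717
  V(0,0) = exp(-r*dt) * [p*0.813959 + (1-p)*0.019717] = 0.332040; exercise = 0.050000; V(0,0) = max -> 0.332040


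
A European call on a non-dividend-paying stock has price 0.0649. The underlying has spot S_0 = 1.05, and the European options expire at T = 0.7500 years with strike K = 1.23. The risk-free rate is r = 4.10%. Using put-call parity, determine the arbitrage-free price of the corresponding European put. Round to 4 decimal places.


Put-call parity: C - P = S_0 * exp(-qT) - K * exp(-rT).
S_0 * exp(-qT) = 1.0500 * 1.00000000 = 1.05000000
K * exp(-rT) = 1.2300 * 0.96971797 = 1.19275311
P = C - S*exp(-qT) + K*exp(-rT)
P = 0.0649 - 1.05000000 + 1.19275311 = 0.2077

Answer: Put price = 0.2077


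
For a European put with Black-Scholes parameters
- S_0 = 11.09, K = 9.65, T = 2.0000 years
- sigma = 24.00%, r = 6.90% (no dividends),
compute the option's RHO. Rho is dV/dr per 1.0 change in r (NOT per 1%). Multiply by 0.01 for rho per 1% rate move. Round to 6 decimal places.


Answer: Rho = -4.353082

Derivation:
d1 = 0.9860777482; d2 = 0.6466664932
phi(d1) = 0.2453392835; exp(-qT) = 1.0000000000; exp(-rT) = 0.8710986917
N(-d2) = 0.2589239066
Rho = -K*T*exp(-rT)*N(-d2) = -9.6500 * 2.0000 * 0.8710986917 * 0.2589239066 = -4.353082


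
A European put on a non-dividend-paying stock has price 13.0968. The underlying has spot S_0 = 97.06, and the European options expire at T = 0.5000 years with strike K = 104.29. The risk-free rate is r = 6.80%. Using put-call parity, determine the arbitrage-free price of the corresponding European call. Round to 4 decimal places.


Put-call parity: C - P = S_0 * exp(-qT) - K * exp(-rT).
S_0 * exp(-qT) = 97.0600 * 1.00000000 = 97.06000000
K * exp(-rT) = 104.2900 * 0.96657150 = 100.80374222
C = P + S*exp(-qT) - K*exp(-rT)
C = 13.0968 + 97.06000000 - 100.80374222 = 9.3531

Answer: Call price = 9.3531


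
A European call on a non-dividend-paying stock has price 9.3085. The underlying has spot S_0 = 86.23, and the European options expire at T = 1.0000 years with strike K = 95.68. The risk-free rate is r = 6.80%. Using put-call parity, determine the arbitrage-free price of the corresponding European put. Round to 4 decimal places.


Put-call parity: C - P = S_0 * exp(-qT) - K * exp(-rT).
S_0 * exp(-qT) = 86.2300 * 1.00000000 = 86.23000000
K * exp(-rT) = 95.6800 * 0.93426047 = 89.39004211
P = C - S*exp(-qT) + K*exp(-rT)
P = 9.3085 - 86.23000000 + 89.39004211 = 12.4685

Answer: Put price = 12.4685


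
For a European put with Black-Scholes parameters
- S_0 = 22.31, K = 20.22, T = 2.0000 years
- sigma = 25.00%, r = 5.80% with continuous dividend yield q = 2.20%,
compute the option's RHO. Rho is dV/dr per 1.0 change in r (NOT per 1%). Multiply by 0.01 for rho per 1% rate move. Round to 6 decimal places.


Answer: Rho = -13.689578

Derivation:
d1 = 0.6586354453; d2 = 0.3050820547
phi(d1) = 0.3211526068; exp(-qT) = 0.9569539575; exp(-rT) = 0.8904752233
N(-d2) = 0.3801518292
Rho = -K*T*exp(-rT)*N(-d2) = -20.2200 * 2.0000 * 0.8904752233 * 0.3801518292 = -13.689578


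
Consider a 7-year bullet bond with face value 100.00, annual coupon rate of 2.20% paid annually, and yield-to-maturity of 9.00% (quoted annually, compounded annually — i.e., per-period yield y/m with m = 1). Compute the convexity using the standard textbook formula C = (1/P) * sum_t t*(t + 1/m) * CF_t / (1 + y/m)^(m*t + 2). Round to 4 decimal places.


Coupon per period c = face * coupon_rate / m = 2.200000
Periods per year m = 1; per-period yield y/m = 0.090000
Number of cashflows N = 7
Cashflows (t years, CF_t, discount factor 1/(1+y/m)^(m*t), PV):
  t = 1.0000: CF_t = 2.200000, DF = 0.917431, PV = 2.018349
  t = 2.0000: CF_t = 2.200000, DF = 0.841680, PV = 1.851696
  t = 3.0000: CF_t = 2.200000, DF = 0.772183, PV = 1.698804
  t = 4.0000: CF_t = 2.200000, DF = 0.708425, PV = 1.558535
  t = 5.0000: CF_t = 2.200000, DF = 0.649931, PV = 1.429849
  t = 6.0000: CF_t = 2.200000, DF = 0.596267, PV = 1.311788
  t = 7.0000: CF_t = 102.200000, DF = 0.547034, PV = 55.906900
Price P = sum_t PV_t = 65.775921
Convexity numerator sum_t t*(t + 1/m) * CF_t / (1+y/m)^(m*t + 2):
  t = 1.0000: term = 3.397607
  t = 2.0000: term = 9.351213
  t = 3.0000: term = 17.158189
  t = 4.0000: term = 26.235762
  t = 5.0000: term = 36.104260
  t = 6.0000: term = 46.372444
  t = 7.0000: term = 2635.120268
Convexity = (1/P) * sum = 2773.739743 / 65.775921 = 42.169531

Answer: Convexity = 42.1695


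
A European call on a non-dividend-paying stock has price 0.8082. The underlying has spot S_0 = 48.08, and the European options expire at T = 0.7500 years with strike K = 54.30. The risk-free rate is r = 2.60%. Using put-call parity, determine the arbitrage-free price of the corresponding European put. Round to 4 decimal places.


Put-call parity: C - P = S_0 * exp(-qT) - K * exp(-rT).
S_0 * exp(-qT) = 48.0800 * 1.00000000 = 48.08000000
K * exp(-rT) = 54.3000 * 0.98068890 = 53.25140701
P = C - S*exp(-qT) + K*exp(-rT)
P = 0.8082 - 48.08000000 + 53.25140701 = 5.9796

Answer: Put price = 5.9796


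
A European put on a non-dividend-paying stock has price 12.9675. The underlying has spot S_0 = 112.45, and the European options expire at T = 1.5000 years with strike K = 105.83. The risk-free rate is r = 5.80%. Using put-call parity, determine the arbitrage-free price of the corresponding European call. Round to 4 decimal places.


Answer: Call price = 28.4056

Derivation:
Put-call parity: C - P = S_0 * exp(-qT) - K * exp(-rT).
S_0 * exp(-qT) = 112.4500 * 1.00000000 = 112.45000000
K * exp(-rT) = 105.8300 * 0.91667710 = 97.01193703
C = P + S*exp(-qT) - K*exp(-rT)
C = 12.9675 + 112.45000000 - 97.01193703 = 28.4056


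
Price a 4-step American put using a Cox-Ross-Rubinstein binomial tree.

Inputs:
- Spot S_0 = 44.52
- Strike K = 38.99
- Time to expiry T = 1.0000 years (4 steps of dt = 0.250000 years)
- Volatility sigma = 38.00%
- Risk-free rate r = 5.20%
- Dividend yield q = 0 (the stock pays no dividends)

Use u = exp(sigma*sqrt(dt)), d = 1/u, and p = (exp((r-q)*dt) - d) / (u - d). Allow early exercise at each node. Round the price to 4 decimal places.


Answer: Price = V(0,0) = 3.3956

Derivation:
dt = T/N = 0.250000
u = exp(sigma*sqrt(dt)) = 1.209250; d = 1/u = 0.826959
p = (exp((r-q)*dt) - d) / (u - d) = 0.486870
Discount per step: exp(-r*dt) = 0.987084
Stock lattice S(k, i) with i counting down-moves:
  k=0: S(0,0) = 44.5200
  k=1: S(1,0) = 53.8358; S(1,1) = 36.8162
  k=2: S(2,0) = 65.1009; S(2,1) = 44.5200; S(2,2) = 30.4455
  k=3: S(3,0) = 78.7232; S(3,1) = 53.8358; S(3,2) = 36.8162; S(3,3) = 25.1772
  k=4: S(4,0) = 95.1961; S(4,1) = 65.1009; S(4,2) = 44.5200; S(4,3) = 30.4455; S(4,4) = 20.8205
Terminal payoffs V(N, i) = max(K - S_T, 0):
  V(4,0) = 0.000000; V(4,1) = 0.000000; V(4,2) = 0.000000; V(4,3) = 8.544490; V(4,4) = 18.169491
Backward induction: V(k, i) = exp(-r*dt) * [p * V(k+1, i) + (1-p) * V(k+1, i+1)]; then take max(V_cont, immediate exercise) for American.
  V(3,0) = exp(-r*dt) * [p*0.000000 + (1-p)*0.000000] = 0.000000; exercise = 0.000000; V(3,0) = max -> 0.000000
  V(3,1) = exp(-r*dt) * [p*0.000000 + (1-p)*0.000000] = 0.000000; exercise = 0.000000; V(3,1) = max -> 0.000000
  V(3,2) = exp(-r*dt) * [p*0.000000 + (1-p)*8.544490] = 4.327806; exercise = 2.173779; V(3,2) = max -> 4.327806
  V(3,3) = exp(-r*dt) * [p*8.544490 + (1-p)*18.169491] = 13.309218; exercise = 13.812807; V(3,3) = max -> 13.812807
  V(2,0) = exp(-r*dt) * [p*0.000000 + (1-p)*0.000000] = 0.000000; exercise = 0.000000; V(2,0) = max -> 0.000000
  V(2,1) = exp(-r*dt) * [p*0.000000 + (1-p)*4.327806] = 2.192045; exercise = 0.000000; V(2,1) = max -> 2.192045
  V(2,2) = exp(-r*dt) * [p*4.327806 + (1-p)*13.812807] = 9.076086; exercise = 8.544490; V(2,2) = max -> 9.076086
  V(1,0) = exp(-r*dt) * [p*0.000000 + (1-p)*2.192045] = 1.110276; exercise = 0.000000; V(1,0) = max -> 1.110276
  V(1,1) = exp(-r*dt) * [p*2.192045 + (1-p)*9.076086] = 5.650517; exercise = 2.173779; V(1,1) = max -> 5.650517
  V(0,0) = exp(-r*dt) * [p*1.110276 + (1-p)*5.650517] = 3.395580; exercise = 0.000000; V(0,0) = max -> 3.395580


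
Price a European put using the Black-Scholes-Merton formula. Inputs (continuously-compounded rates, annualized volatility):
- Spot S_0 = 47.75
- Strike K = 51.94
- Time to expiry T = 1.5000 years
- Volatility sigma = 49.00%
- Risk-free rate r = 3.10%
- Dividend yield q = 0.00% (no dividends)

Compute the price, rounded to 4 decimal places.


Answer: Price = 12.4156

Derivation:
d1 = (ln(S/K) + (r - q + 0.5*sigma^2) * T) / (sigma * sqrt(T)) = 0.23739198
d2 = d1 - sigma * sqrt(T) = -0.36273300
exp(-rT) = 0.95456456; exp(-qT) = 1.00000000
P = K * exp(-rT) * N(-d2) - S_0 * exp(-qT) * N(-d1)
N(-d1) = 0.40617635; N(-d2) = 0.64159783
P = 51.9400 * 0.95456456 * 0.64159783 - 47.7500 * 1.00000000 * 0.40617635 = 12.4156


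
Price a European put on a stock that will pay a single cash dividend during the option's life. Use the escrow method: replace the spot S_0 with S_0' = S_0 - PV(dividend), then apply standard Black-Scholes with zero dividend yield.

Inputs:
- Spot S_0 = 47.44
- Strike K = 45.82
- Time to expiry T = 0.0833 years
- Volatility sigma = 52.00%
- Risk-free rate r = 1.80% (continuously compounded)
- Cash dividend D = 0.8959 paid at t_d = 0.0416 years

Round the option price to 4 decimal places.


Answer: Price = 2.3818

Derivation:
PV(D) = D * exp(-r * t_d) = 0.8959 * 0.99925148 = 0.89522940
S_0' = S_0 - PV(D) = 47.4400 - 0.89522940 = 46.54477060
d1 = (ln(S_0'/K) + (r + sigma^2/2)*T) / (sigma*sqrt(T)) = 0.18960117
d2 = d1 - sigma*sqrt(T) = 0.03952012
exp(-rT) = 0.99850172
N(-d1) = 0.42481084; N(-d2) = 0.48423786
P = K * exp(-rT) * N(-d2) - S_0' * N(-d1) = 45.8200 * 0.99850172 * 0.48423786 - 46.54477060 * 0.42481084 = 2.3818


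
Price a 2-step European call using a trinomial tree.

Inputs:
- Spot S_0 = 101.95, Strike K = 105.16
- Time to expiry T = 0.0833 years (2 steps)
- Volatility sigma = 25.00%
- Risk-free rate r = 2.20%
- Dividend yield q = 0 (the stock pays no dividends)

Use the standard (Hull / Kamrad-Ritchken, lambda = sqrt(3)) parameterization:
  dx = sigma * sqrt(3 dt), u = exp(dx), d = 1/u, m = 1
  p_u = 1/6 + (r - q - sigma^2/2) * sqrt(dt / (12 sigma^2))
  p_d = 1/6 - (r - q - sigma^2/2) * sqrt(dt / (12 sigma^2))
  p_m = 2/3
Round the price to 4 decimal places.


Answer: Price = V(0,0) = 1.8049

Derivation:
dt = T/N = 0.041650; dx = sigma*sqrt(3*dt) = 0.088371
u = exp(dx) = 1.092393; d = 1/u = 0.915421
p_u = 0.164487, p_m = 0.666667, p_d = 0.168846
Discount per step: exp(-r*dt) = 0.999084
Stock lattice S(k, j) with j the centered position index:
  k=0: S(0,+0) = 101.9500
  k=1: S(1,-1) = 93.3272; S(1,+0) = 101.9500; S(1,+1) = 111.3695
  k=2: S(2,-2) = 85.4337; S(2,-1) = 93.3272; S(2,+0) = 101.9500; S(2,+1) = 111.3695; S(2,+2) = 121.6592
Terminal payoffs V(N, j) = max(S_T - K, 0):
  V(2,-2) = 0.000000; V(2,-1) = 0.000000; V(2,+0) = 0.000000; V(2,+1) = 6.209463; V(2,+2) = 16.499217
Backward induction: V(k, j) = exp(-r*dt) * [p_u * V(k+1, j+1) + p_m * V(k+1, j) + p_d * V(k+1, j-1)]
  V(1,-1) = exp(-r*dt) * [p_u*0.000000 + p_m*0.000000 + p_d*0.000000] = 0.000000
  V(1,+0) = exp(-r*dt) * [p_u*6.209463 + p_m*0.000000 + p_d*0.000000] = 1.020440
  V(1,+1) = exp(-r*dt) * [p_u*16.499217 + p_m*6.209463 + p_d*0.000000] = 6.847269
  V(0,+0) = exp(-r*dt) * [p_u*6.847269 + p_m*1.020440 + p_d*0.000000] = 1.804924


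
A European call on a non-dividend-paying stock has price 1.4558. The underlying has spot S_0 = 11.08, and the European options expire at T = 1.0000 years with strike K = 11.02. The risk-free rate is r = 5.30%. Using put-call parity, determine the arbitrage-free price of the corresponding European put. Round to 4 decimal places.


Put-call parity: C - P = S_0 * exp(-qT) - K * exp(-rT).
S_0 * exp(-qT) = 11.0800 * 1.00000000 = 11.08000000
K * exp(-rT) = 11.0200 * 0.94838001 = 10.45114774
P = C - S*exp(-qT) + K*exp(-rT)
P = 1.4558 - 11.08000000 + 10.45114774 = 0.8269

Answer: Put price = 0.8269


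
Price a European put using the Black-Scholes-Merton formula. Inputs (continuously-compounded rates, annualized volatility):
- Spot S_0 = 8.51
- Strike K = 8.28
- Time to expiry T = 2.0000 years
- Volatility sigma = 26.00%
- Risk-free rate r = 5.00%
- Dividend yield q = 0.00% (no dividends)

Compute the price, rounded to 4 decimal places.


d1 = (ln(S/K) + (r - q + 0.5*sigma^2) * T) / (sigma * sqrt(T)) = 0.53032730
d2 = d1 - sigma * sqrt(T) = 0.16263177
exp(-rT) = 0.90483742; exp(-qT) = 1.00000000
P = K * exp(-rT) * N(-d2) - S_0 * exp(-qT) * N(-d1)
N(-d1) = 0.29794251; N(-d2) = 0.43540419
P = 8.2800 * 0.90483742 * 0.43540419 - 8.5100 * 1.00000000 * 0.29794251 = 0.7266

Answer: Price = 0.7266


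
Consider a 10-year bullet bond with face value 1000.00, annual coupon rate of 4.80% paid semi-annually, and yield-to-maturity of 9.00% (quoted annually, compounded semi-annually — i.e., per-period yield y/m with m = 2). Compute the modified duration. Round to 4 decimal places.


Coupon per period c = face * coupon_rate / m = 24.000000
Periods per year m = 2; per-period yield y/m = 0.045000
Number of cashflows N = 20
Cashflows (t years, CF_t, discount factor 1/(1+y/m)^(m*t), PV):
  t = 0.5000: CF_t = 24.000000, DF = 0.956938, PV = 22.966507
  t = 1.0000: CF_t = 24.000000, DF = 0.915730, PV = 21.977519
  t = 1.5000: CF_t = 24.000000, DF = 0.876297, PV = 21.031118
  t = 2.0000: CF_t = 24.000000, DF = 0.838561, PV = 20.125472
  t = 2.5000: CF_t = 24.000000, DF = 0.802451, PV = 19.258825
  t = 3.0000: CF_t = 24.000000, DF = 0.767896, PV = 18.429498
  t = 3.5000: CF_t = 24.000000, DF = 0.734828, PV = 17.635883
  t = 4.0000: CF_t = 24.000000, DF = 0.703185, PV = 16.876443
  t = 4.5000: CF_t = 24.000000, DF = 0.672904, PV = 16.149706
  t = 5.0000: CF_t = 24.000000, DF = 0.643928, PV = 15.454264
  t = 5.5000: CF_t = 24.000000, DF = 0.616199, PV = 14.788770
  t = 6.0000: CF_t = 24.000000, DF = 0.589664, PV = 14.151933
  t = 6.5000: CF_t = 24.000000, DF = 0.564272, PV = 13.542519
  t = 7.0000: CF_t = 24.000000, DF = 0.539973, PV = 12.959349
  t = 7.5000: CF_t = 24.000000, DF = 0.516720, PV = 12.401291
  t = 8.0000: CF_t = 24.000000, DF = 0.494469, PV = 11.867264
  t = 8.5000: CF_t = 24.000000, DF = 0.473176, PV = 11.356233
  t = 9.0000: CF_t = 24.000000, DF = 0.452800, PV = 10.867209
  t = 9.5000: CF_t = 24.000000, DF = 0.433302, PV = 10.399243
  t = 10.0000: CF_t = 1024.000000, DF = 0.414643, PV = 424.594288
Price P = sum_t PV_t = 726.833335
First compute Macaulay numerator sum_t t * PV_t:
  t * PV_t at t = 0.5000: 11.483254
  t * PV_t at t = 1.0000: 21.977519
  t * PV_t at t = 1.5000: 31.546678
  t * PV_t at t = 2.0000: 40.250944
  t * PV_t at t = 2.5000: 48.147063
  t * PV_t at t = 3.0000: 55.288493
  t * PV_t at t = 3.5000: 61.725590
  t * PV_t at t = 4.0000: 67.505772
  t * PV_t at t = 4.5000: 72.673678
  t * PV_t at t = 5.0000: 77.271322
  t * PV_t at t = 5.5000: 81.338234
  t * PV_t at t = 6.0000: 84.911597
  t * PV_t at t = 6.5000: 88.026376
  t * PV_t at t = 7.0000: 90.715441
  t * PV_t at t = 7.5000: 93.009680
  t * PV_t at t = 8.0000: 94.938110
  t * PV_t at t = 8.5000: 96.527983
  t * PV_t at t = 9.0000: 97.804880
  t * PV_t at t = 9.5000: 98.792808
  t * PV_t at t = 10.0000: 4245.942883
Macaulay duration D = 5559.878303 / 726.833335 = 7.649454
Modified duration = D / (1 + y/m) = 7.649454 / (1 + 0.045000) = 7.320052

Answer: Modified duration = 7.3201


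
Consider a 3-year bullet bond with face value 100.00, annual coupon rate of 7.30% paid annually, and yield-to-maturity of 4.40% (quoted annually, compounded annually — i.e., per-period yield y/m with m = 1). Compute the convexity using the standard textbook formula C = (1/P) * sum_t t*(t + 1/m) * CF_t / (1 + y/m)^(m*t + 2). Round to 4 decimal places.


Coupon per period c = face * coupon_rate / m = 7.300000
Periods per year m = 1; per-period yield y/m = 0.044000
Number of cashflows N = 3
Cashflows (t years, CF_t, discount factor 1/(1+y/m)^(m*t), PV):
  t = 1.0000: CF_t = 7.300000, DF = 0.957854, PV = 6.992337
  t = 2.0000: CF_t = 7.300000, DF = 0.917485, PV = 6.697641
  t = 3.0000: CF_t = 107.300000, DF = 0.878817, PV = 94.297076
Price P = sum_t PV_t = 107.987054
Convexity numerator sum_t t*(t + 1/m) * CF_t / (1+y/m)^(m*t + 2):
  t = 1.0000: term = 12.830730
  t = 2.0000: term = 36.869913
  t = 3.0000: term = 1038.193904
Convexity = (1/P) * sum = 1087.894548 / 107.987054 = 10.074305

Answer: Convexity = 10.0743


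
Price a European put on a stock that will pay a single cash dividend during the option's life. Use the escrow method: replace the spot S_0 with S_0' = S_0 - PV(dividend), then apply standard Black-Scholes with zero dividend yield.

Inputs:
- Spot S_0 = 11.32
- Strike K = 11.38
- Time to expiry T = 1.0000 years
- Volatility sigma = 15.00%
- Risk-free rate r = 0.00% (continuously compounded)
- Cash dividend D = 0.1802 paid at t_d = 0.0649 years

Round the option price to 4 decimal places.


PV(D) = D * exp(-r * t_d) = 0.1802 * 1.00000000 = 0.18020000
S_0' = S_0 - PV(D) = 11.3200 - 0.18020000 = 11.13980000
d1 = (ln(S_0'/K) + (r + sigma^2/2)*T) / (sigma*sqrt(T)) = -0.06722098
d2 = d1 - sigma*sqrt(T) = -0.21722098
exp(-rT) = 1.00000000
N(-d1) = 0.52679711; N(-d2) = 0.58598193
P = K * exp(-rT) * N(-d2) - S_0' * N(-d1) = 11.3800 * 1.00000000 * 0.58598193 - 11.13980000 * 0.52679711 = 0.8001

Answer: Price = 0.8001


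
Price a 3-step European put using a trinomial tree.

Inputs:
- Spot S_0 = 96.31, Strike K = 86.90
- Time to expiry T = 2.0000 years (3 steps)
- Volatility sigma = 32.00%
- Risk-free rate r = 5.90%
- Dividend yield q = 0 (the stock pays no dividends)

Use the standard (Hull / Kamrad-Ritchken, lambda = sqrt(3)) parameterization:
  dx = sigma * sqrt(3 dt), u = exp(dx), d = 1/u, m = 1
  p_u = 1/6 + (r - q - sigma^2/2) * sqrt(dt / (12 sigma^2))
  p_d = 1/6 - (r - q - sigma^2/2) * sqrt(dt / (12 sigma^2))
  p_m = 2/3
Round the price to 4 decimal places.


Answer: Price = V(0,0) = 7.6322

Derivation:
dt = T/N = 0.666667; dx = sigma*sqrt(3*dt) = 0.452548
u = exp(dx) = 1.572314; d = 1/u = 0.636005
p_u = 0.172412, p_m = 0.666667, p_d = 0.160921
Discount per step: exp(-r*dt) = 0.961430
Stock lattice S(k, j) with j the centered position index:
  k=0: S(0,+0) = 96.3100
  k=1: S(1,-1) = 61.2537; S(1,+0) = 96.3100; S(1,+1) = 151.4295
  k=2: S(2,-2) = 38.9577; S(2,-1) = 61.2537; S(2,+0) = 96.3100; S(2,+1) = 151.4295; S(2,+2) = 238.0948
  k=3: S(3,-3) = 24.7773; S(3,-2) = 38.9577; S(3,-1) = 61.2537; S(3,+0) = 96.3100; S(3,+1) = 151.4295; S(3,+2) = 238.0948; S(3,+3) = 374.3597
Terminal payoffs V(N, j) = max(K - S_T, 0):
  V(3,-3) = 62.122719; V(3,-2) = 47.942338; V(3,-1) = 25.646327; V(3,+0) = 0.000000; V(3,+1) = 0.000000; V(3,+2) = 0.000000; V(3,+3) = 0.000000
Backward induction: V(k, j) = exp(-r*dt) * [p_u * V(k+1, j+1) + p_m * V(k+1, j) + p_d * V(k+1, j-1)]
  V(2,-2) = exp(-r*dt) * [p_u*25.646327 + p_m*47.942338 + p_d*62.122719] = 44.591292
  V(2,-1) = exp(-r*dt) * [p_u*0.000000 + p_m*25.646327 + p_d*47.942338] = 23.855487
  V(2,+0) = exp(-r*dt) * [p_u*0.000000 + p_m*0.000000 + p_d*25.646327] = 3.967864
  V(2,+1) = exp(-r*dt) * [p_u*0.000000 + p_m*0.000000 + p_d*0.000000] = 0.000000
  V(2,+2) = exp(-r*dt) * [p_u*0.000000 + p_m*0.000000 + p_d*0.000000] = 0.000000
  V(1,-1) = exp(-r*dt) * [p_u*3.967864 + p_m*23.855487 + p_d*44.591292] = 22.846907
  V(1,+0) = exp(-r*dt) * [p_u*0.000000 + p_m*3.967864 + p_d*23.855487] = 6.234011
  V(1,+1) = exp(-r*dt) * [p_u*0.000000 + p_m*0.000000 + p_d*3.967864] = 0.613887
  V(0,+0) = exp(-r*dt) * [p_u*0.613887 + p_m*6.234011 + p_d*22.846907] = 7.632223


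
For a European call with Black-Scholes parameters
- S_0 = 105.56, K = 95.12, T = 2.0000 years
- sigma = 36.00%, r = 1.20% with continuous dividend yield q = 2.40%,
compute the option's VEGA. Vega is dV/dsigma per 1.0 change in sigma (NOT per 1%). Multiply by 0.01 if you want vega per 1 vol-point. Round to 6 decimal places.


d1 = 0.4119687767; d2 = -0.0971481058
phi(d1) = 0.3664850060; exp(-qT) = 0.9531337871; exp(-rT) = 0.9762857098
Vega = S * exp(-qT) * phi(d1) * sqrt(T) = 105.5600 * 0.9531337871 * 0.3664850060 * 1.4142135624 = 52.146415

Answer: Vega = 52.146415


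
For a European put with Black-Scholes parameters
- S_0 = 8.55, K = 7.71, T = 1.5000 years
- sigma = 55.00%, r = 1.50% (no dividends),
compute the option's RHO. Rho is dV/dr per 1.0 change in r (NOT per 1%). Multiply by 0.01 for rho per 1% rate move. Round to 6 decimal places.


d1 = 0.5237277703; d2 = -0.1498819090
phi(d1) = 0.3478152184; exp(-qT) = 1.0000000000; exp(-rT) = 0.9777512372
N(-d2) = 0.5595711075
Rho = -K*T*exp(-rT)*N(-d2) = -7.7100 * 1.5000 * 0.9777512372 * 0.5595711075 = -6.327458

Answer: Rho = -6.327458


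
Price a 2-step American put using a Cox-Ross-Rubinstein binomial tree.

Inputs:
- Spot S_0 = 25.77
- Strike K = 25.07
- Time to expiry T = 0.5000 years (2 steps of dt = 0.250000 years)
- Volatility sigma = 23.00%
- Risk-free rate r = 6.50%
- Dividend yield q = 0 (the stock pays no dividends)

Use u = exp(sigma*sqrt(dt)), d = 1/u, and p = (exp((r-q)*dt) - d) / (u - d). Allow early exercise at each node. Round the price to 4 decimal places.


Answer: Price = V(0,0) = 0.9453

Derivation:
dt = T/N = 0.250000
u = exp(sigma*sqrt(dt)) = 1.121873; d = 1/u = 0.891366
p = (exp((r-q)*dt) - d) / (u - d) = 0.542354
Discount per step: exp(-r*dt) = 0.983881
Stock lattice S(k, i) with i counting down-moves:
  k=0: S(0,0) = 25.7700
  k=1: S(1,0) = 28.9107; S(1,1) = 22.9705
  k=2: S(2,0) = 32.4341; S(2,1) = 25.7700; S(2,2) = 20.4751
Terminal payoffs V(N, i) = max(K - S_T, 0):
  V(2,0) = 0.000000; V(2,1) = 0.000000; V(2,2) = 4.594869
Backward induction: V(k, i) = exp(-r*dt) * [p * V(k+1, i) + (1-p) * V(k+1, i+1)]; then take max(V_cont, immediate exercise) for American.
  V(1,0) = exp(-r*dt) * [p*0.000000 + (1-p)*0.000000] = 0.000000; exercise = 0.000000; V(1,0) = max -> 0.000000
  V(1,1) = exp(-r*dt) * [p*0.000000 + (1-p)*4.594869] = 2.068928; exercise = 2.099494; V(1,1) = max -> 2.099494
  V(0,0) = exp(-r*dt) * [p*0.000000 + (1-p)*2.099494] = 0.945338; exercise = 0.000000; V(0,0) = max -> 0.945338
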